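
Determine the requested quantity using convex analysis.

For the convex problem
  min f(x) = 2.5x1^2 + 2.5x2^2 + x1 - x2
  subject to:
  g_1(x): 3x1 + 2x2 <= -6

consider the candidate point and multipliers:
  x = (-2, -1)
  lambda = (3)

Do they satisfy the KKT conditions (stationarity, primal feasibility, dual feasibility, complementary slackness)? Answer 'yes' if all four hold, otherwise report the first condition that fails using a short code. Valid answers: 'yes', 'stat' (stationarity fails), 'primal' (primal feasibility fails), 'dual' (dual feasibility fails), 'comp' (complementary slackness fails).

Gradient of f: grad f(x) = Q x + c = (-9, -6)
Constraint values g_i(x) = a_i^T x - b_i:
  g_1((-2, -1)) = -2
Stationarity residual: grad f(x) + sum_i lambda_i a_i = (0, 0)
  -> stationarity OK
Primal feasibility (all g_i <= 0): OK
Dual feasibility (all lambda_i >= 0): OK
Complementary slackness (lambda_i * g_i(x) = 0 for all i): FAILS

Verdict: the first failing condition is complementary_slackness -> comp.

comp


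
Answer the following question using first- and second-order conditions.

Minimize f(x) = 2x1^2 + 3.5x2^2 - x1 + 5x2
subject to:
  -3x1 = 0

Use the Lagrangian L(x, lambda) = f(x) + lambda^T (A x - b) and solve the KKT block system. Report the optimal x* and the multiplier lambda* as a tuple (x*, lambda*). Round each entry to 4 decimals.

Form the Lagrangian:
  L(x, lambda) = (1/2) x^T Q x + c^T x + lambda^T (A x - b)
Stationarity (grad_x L = 0): Q x + c + A^T lambda = 0.
Primal feasibility: A x = b.

This gives the KKT block system:
  [ Q   A^T ] [ x     ]   [-c ]
  [ A    0  ] [ lambda ] = [ b ]

Solving the linear system:
  x*      = (0, -0.7143)
  lambda* = (-0.3333)
  f(x*)   = -1.7857

x* = (0, -0.7143), lambda* = (-0.3333)


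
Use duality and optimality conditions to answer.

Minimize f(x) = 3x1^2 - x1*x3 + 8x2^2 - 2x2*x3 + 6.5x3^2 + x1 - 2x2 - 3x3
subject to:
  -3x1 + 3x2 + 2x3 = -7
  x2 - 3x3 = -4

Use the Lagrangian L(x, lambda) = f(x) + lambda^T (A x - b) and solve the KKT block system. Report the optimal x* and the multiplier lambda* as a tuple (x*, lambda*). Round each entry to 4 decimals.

Form the Lagrangian:
  L(x, lambda) = (1/2) x^T Q x + c^T x + lambda^T (A x - b)
Stationarity (grad_x L = 0): Q x + c + A^T lambda = 0.
Primal feasibility: A x = b.

This gives the KKT block system:
  [ Q   A^T ] [ x     ]   [-c ]
  [ A    0  ] [ lambda ] = [ b ]

Solving the linear system:
  x*      = (2.1008, -0.9176, 1.0275)
  lambda* = (4.1924, 6.1588)
  f(x*)   = 27.4176

x* = (2.1008, -0.9176, 1.0275), lambda* = (4.1924, 6.1588)


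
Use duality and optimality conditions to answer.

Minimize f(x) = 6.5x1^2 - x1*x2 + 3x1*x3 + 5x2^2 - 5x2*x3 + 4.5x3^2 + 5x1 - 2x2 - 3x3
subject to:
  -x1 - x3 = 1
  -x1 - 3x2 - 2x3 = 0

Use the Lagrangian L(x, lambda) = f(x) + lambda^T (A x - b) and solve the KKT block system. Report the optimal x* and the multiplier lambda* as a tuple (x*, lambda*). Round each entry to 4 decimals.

Form the Lagrangian:
  L(x, lambda) = (1/2) x^T Q x + c^T x + lambda^T (A x - b)
Stationarity (grad_x L = 0): Q x + c + A^T lambda = 0.
Primal feasibility: A x = b.

This gives the KKT block system:
  [ Q   A^T ] [ x     ]   [-c ]
  [ A    0  ] [ lambda ] = [ b ]

Solving the linear system:
  x*      = (-1.0056, 0.3315, 0.0056)
  lambda* = (-9.1517, 0.764)
  f(x*)   = 1.7219

x* = (-1.0056, 0.3315, 0.0056), lambda* = (-9.1517, 0.764)


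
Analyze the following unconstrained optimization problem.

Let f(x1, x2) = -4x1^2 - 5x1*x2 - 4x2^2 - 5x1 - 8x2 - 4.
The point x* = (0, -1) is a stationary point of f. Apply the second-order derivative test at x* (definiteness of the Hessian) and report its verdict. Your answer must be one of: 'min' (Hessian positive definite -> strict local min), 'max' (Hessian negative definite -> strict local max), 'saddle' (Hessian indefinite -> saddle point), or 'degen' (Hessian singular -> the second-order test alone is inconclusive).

Compute the Hessian H = grad^2 f:
  H = [[-8, -5], [-5, -8]]
Verify stationarity: grad f(x*) = H x* + g = (0, 0).
Eigenvalues of H: -13, -3.
Both eigenvalues < 0, so H is negative definite -> x* is a strict local max.

max


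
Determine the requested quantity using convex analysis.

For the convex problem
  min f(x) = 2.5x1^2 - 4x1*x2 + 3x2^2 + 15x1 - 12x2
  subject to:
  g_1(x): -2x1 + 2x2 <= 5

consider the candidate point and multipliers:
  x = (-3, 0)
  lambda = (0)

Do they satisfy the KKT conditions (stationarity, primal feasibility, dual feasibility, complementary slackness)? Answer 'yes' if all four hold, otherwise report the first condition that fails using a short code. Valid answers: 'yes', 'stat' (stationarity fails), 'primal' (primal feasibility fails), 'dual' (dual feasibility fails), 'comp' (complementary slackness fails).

Gradient of f: grad f(x) = Q x + c = (0, 0)
Constraint values g_i(x) = a_i^T x - b_i:
  g_1((-3, 0)) = 1
Stationarity residual: grad f(x) + sum_i lambda_i a_i = (0, 0)
  -> stationarity OK
Primal feasibility (all g_i <= 0): FAILS
Dual feasibility (all lambda_i >= 0): OK
Complementary slackness (lambda_i * g_i(x) = 0 for all i): OK

Verdict: the first failing condition is primal_feasibility -> primal.

primal


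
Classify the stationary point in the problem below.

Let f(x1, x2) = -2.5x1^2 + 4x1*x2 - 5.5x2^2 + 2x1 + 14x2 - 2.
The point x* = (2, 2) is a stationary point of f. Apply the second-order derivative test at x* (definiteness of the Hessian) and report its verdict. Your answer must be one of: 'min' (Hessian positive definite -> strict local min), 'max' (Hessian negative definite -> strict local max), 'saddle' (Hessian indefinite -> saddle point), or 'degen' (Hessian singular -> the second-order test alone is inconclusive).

Compute the Hessian H = grad^2 f:
  H = [[-5, 4], [4, -11]]
Verify stationarity: grad f(x*) = H x* + g = (0, 0).
Eigenvalues of H: -13, -3.
Both eigenvalues < 0, so H is negative definite -> x* is a strict local max.

max


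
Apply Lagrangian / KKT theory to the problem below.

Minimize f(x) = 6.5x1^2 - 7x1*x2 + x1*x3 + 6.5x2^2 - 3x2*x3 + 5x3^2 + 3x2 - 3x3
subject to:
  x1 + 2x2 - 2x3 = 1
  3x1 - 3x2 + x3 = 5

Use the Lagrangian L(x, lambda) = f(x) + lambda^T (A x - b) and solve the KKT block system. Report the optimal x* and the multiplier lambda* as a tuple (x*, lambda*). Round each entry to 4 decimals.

Form the Lagrangian:
  L(x, lambda) = (1/2) x^T Q x + c^T x + lambda^T (A x - b)
Stationarity (grad_x L = 0): Q x + c + A^T lambda = 0.
Primal feasibility: A x = b.

This gives the KKT block system:
  [ Q   A^T ] [ x     ]   [-c ]
  [ A    0  ] [ lambda ] = [ b ]

Solving the linear system:
  x*      = (1.4305, -0.2466, -0.0313)
  lambda* = (-3.3887, -5.6343)
  f(x*)   = 15.4572

x* = (1.4305, -0.2466, -0.0313), lambda* = (-3.3887, -5.6343)


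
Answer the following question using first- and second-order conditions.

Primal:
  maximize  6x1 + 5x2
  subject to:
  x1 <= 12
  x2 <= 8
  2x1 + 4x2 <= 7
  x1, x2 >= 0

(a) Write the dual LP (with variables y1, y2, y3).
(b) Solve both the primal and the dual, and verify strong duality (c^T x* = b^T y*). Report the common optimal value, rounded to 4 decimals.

The standard primal-dual pair for 'max c^T x s.t. A x <= b, x >= 0' is:
  Dual:  min b^T y  s.t.  A^T y >= c,  y >= 0.

So the dual LP is:
  minimize  12y1 + 8y2 + 7y3
  subject to:
    y1 + 2y3 >= 6
    y2 + 4y3 >= 5
    y1, y2, y3 >= 0

Solving the primal: x* = (3.5, 0).
  primal value c^T x* = 21.
Solving the dual: y* = (0, 0, 3).
  dual value b^T y* = 21.
Strong duality: c^T x* = b^T y*. Confirmed.

21


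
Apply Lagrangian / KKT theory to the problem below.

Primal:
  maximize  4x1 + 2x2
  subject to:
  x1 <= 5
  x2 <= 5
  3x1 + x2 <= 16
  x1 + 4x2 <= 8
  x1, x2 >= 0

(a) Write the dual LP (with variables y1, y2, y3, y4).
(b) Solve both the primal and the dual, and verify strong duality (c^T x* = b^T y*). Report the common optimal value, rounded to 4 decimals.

The standard primal-dual pair for 'max c^T x s.t. A x <= b, x >= 0' is:
  Dual:  min b^T y  s.t.  A^T y >= c,  y >= 0.

So the dual LP is:
  minimize  5y1 + 5y2 + 16y3 + 8y4
  subject to:
    y1 + 3y3 + y4 >= 4
    y2 + y3 + 4y4 >= 2
    y1, y2, y3, y4 >= 0

Solving the primal: x* = (5, 0.75).
  primal value c^T x* = 21.5.
Solving the dual: y* = (3.5, 0, 0, 0.5).
  dual value b^T y* = 21.5.
Strong duality: c^T x* = b^T y*. Confirmed.

21.5


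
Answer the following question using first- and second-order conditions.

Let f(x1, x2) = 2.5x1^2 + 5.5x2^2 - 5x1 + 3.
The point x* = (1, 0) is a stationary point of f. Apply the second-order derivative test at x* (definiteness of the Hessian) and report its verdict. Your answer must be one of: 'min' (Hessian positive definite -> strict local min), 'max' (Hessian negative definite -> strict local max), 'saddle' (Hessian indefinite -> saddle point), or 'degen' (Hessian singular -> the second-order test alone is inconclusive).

Compute the Hessian H = grad^2 f:
  H = [[5, 0], [0, 11]]
Verify stationarity: grad f(x*) = H x* + g = (0, 0).
Eigenvalues of H: 5, 11.
Both eigenvalues > 0, so H is positive definite -> x* is a strict local min.

min


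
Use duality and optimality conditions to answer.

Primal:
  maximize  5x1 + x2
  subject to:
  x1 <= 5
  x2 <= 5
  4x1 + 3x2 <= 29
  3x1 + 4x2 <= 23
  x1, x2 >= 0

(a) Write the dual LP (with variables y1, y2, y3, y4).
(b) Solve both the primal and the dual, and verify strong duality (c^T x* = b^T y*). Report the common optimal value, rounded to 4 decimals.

The standard primal-dual pair for 'max c^T x s.t. A x <= b, x >= 0' is:
  Dual:  min b^T y  s.t.  A^T y >= c,  y >= 0.

So the dual LP is:
  minimize  5y1 + 5y2 + 29y3 + 23y4
  subject to:
    y1 + 4y3 + 3y4 >= 5
    y2 + 3y3 + 4y4 >= 1
    y1, y2, y3, y4 >= 0

Solving the primal: x* = (5, 2).
  primal value c^T x* = 27.
Solving the dual: y* = (4.25, 0, 0, 0.25).
  dual value b^T y* = 27.
Strong duality: c^T x* = b^T y*. Confirmed.

27


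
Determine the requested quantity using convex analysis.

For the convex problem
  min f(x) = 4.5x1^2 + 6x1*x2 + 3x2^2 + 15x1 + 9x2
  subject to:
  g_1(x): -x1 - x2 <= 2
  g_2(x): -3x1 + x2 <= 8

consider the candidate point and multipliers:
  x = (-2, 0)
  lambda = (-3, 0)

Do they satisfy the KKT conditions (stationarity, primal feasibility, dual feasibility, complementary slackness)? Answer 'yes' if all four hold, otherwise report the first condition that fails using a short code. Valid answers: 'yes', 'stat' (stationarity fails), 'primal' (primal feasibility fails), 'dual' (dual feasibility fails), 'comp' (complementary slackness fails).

Gradient of f: grad f(x) = Q x + c = (-3, -3)
Constraint values g_i(x) = a_i^T x - b_i:
  g_1((-2, 0)) = 0
  g_2((-2, 0)) = -2
Stationarity residual: grad f(x) + sum_i lambda_i a_i = (0, 0)
  -> stationarity OK
Primal feasibility (all g_i <= 0): OK
Dual feasibility (all lambda_i >= 0): FAILS
Complementary slackness (lambda_i * g_i(x) = 0 for all i): OK

Verdict: the first failing condition is dual_feasibility -> dual.

dual


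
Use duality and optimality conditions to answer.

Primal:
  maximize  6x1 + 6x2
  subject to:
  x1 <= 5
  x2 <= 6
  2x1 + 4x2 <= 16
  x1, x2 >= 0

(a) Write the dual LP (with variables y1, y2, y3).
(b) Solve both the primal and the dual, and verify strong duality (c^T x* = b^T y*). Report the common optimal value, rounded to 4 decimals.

The standard primal-dual pair for 'max c^T x s.t. A x <= b, x >= 0' is:
  Dual:  min b^T y  s.t.  A^T y >= c,  y >= 0.

So the dual LP is:
  minimize  5y1 + 6y2 + 16y3
  subject to:
    y1 + 2y3 >= 6
    y2 + 4y3 >= 6
    y1, y2, y3 >= 0

Solving the primal: x* = (5, 1.5).
  primal value c^T x* = 39.
Solving the dual: y* = (3, 0, 1.5).
  dual value b^T y* = 39.
Strong duality: c^T x* = b^T y*. Confirmed.

39


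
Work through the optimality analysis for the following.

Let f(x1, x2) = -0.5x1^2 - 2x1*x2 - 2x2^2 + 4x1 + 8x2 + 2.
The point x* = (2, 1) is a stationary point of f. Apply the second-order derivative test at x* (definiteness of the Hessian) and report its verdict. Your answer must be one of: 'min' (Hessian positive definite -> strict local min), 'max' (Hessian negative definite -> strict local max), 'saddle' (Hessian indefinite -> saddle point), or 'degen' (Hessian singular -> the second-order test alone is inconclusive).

Compute the Hessian H = grad^2 f:
  H = [[-1, -2], [-2, -4]]
Verify stationarity: grad f(x*) = H x* + g = (0, 0).
Eigenvalues of H: -5, 0.
H has a zero eigenvalue (singular; negative semidefinite but not definite), so H is neither positive definite, negative definite, nor indefinite. The second-order test alone is inconclusive -> degen.
(Indeed, f is constant along the null direction of H through x*, so x* is not a strict local extremum.)

degen


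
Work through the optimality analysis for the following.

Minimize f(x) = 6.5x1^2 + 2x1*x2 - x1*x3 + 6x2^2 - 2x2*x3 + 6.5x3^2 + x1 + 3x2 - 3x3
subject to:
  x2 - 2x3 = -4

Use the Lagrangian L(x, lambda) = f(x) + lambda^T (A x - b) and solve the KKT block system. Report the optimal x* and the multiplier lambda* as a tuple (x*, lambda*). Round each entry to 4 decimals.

Form the Lagrangian:
  L(x, lambda) = (1/2) x^T Q x + c^T x + lambda^T (A x - b)
Stationarity (grad_x L = 0): Q x + c + A^T lambda = 0.
Primal feasibility: A x = b.

This gives the KKT block system:
  [ Q   A^T ] [ x     ]   [-c ]
  [ A    0  ] [ lambda ] = [ b ]

Solving the linear system:
  x*      = (0.1706, -0.8118, 1.5941)
  lambda* = (9.5882)
  f(x*)   = 15.6529

x* = (0.1706, -0.8118, 1.5941), lambda* = (9.5882)


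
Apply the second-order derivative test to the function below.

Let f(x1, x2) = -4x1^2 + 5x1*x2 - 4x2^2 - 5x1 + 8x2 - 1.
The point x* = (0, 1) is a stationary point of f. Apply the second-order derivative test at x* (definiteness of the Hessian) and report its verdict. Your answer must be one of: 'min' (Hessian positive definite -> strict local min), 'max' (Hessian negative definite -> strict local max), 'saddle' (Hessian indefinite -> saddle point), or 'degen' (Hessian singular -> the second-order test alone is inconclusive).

Compute the Hessian H = grad^2 f:
  H = [[-8, 5], [5, -8]]
Verify stationarity: grad f(x*) = H x* + g = (0, 0).
Eigenvalues of H: -13, -3.
Both eigenvalues < 0, so H is negative definite -> x* is a strict local max.

max


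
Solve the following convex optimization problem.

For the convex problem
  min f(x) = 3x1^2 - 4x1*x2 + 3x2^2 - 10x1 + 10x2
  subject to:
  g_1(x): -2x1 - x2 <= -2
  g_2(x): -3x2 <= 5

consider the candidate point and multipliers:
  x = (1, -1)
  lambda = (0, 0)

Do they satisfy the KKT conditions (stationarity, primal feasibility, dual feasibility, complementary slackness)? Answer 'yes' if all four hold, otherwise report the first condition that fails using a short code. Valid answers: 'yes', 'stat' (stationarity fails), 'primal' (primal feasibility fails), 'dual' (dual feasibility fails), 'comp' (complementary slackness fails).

Gradient of f: grad f(x) = Q x + c = (0, 0)
Constraint values g_i(x) = a_i^T x - b_i:
  g_1((1, -1)) = 1
  g_2((1, -1)) = -2
Stationarity residual: grad f(x) + sum_i lambda_i a_i = (0, 0)
  -> stationarity OK
Primal feasibility (all g_i <= 0): FAILS
Dual feasibility (all lambda_i >= 0): OK
Complementary slackness (lambda_i * g_i(x) = 0 for all i): OK

Verdict: the first failing condition is primal_feasibility -> primal.

primal


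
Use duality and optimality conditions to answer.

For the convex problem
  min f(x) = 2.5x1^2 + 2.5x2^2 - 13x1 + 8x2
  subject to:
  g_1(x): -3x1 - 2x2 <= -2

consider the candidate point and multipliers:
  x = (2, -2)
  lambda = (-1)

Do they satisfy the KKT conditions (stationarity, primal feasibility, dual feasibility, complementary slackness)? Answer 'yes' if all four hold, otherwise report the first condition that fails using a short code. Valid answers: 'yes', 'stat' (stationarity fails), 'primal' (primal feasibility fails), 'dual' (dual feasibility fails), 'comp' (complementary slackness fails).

Gradient of f: grad f(x) = Q x + c = (-3, -2)
Constraint values g_i(x) = a_i^T x - b_i:
  g_1((2, -2)) = 0
Stationarity residual: grad f(x) + sum_i lambda_i a_i = (0, 0)
  -> stationarity OK
Primal feasibility (all g_i <= 0): OK
Dual feasibility (all lambda_i >= 0): FAILS
Complementary slackness (lambda_i * g_i(x) = 0 for all i): OK

Verdict: the first failing condition is dual_feasibility -> dual.

dual


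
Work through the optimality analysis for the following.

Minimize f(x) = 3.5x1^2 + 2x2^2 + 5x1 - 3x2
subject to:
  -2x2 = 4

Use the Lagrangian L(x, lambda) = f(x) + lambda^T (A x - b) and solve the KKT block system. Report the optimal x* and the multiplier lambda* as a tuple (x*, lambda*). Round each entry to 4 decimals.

Form the Lagrangian:
  L(x, lambda) = (1/2) x^T Q x + c^T x + lambda^T (A x - b)
Stationarity (grad_x L = 0): Q x + c + A^T lambda = 0.
Primal feasibility: A x = b.

This gives the KKT block system:
  [ Q   A^T ] [ x     ]   [-c ]
  [ A    0  ] [ lambda ] = [ b ]

Solving the linear system:
  x*      = (-0.7143, -2)
  lambda* = (-5.5)
  f(x*)   = 12.2143

x* = (-0.7143, -2), lambda* = (-5.5)


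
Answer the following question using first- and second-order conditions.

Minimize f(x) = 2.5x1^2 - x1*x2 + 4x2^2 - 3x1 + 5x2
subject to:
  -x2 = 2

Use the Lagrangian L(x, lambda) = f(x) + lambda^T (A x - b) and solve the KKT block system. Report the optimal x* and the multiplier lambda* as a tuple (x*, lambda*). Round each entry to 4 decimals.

Form the Lagrangian:
  L(x, lambda) = (1/2) x^T Q x + c^T x + lambda^T (A x - b)
Stationarity (grad_x L = 0): Q x + c + A^T lambda = 0.
Primal feasibility: A x = b.

This gives the KKT block system:
  [ Q   A^T ] [ x     ]   [-c ]
  [ A    0  ] [ lambda ] = [ b ]

Solving the linear system:
  x*      = (0.2, -2)
  lambda* = (-11.2)
  f(x*)   = 5.9

x* = (0.2, -2), lambda* = (-11.2)


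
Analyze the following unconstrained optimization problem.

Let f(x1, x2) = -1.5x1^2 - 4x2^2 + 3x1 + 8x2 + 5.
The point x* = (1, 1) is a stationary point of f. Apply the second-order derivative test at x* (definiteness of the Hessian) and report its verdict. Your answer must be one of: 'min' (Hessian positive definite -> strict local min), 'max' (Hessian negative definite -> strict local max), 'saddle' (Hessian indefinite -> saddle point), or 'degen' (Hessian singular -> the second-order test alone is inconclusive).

Compute the Hessian H = grad^2 f:
  H = [[-3, 0], [0, -8]]
Verify stationarity: grad f(x*) = H x* + g = (0, 0).
Eigenvalues of H: -8, -3.
Both eigenvalues < 0, so H is negative definite -> x* is a strict local max.

max


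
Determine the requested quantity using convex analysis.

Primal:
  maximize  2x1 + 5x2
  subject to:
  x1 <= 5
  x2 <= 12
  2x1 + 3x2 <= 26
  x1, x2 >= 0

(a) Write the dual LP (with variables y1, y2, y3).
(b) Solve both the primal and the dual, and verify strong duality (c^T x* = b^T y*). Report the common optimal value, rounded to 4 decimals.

The standard primal-dual pair for 'max c^T x s.t. A x <= b, x >= 0' is:
  Dual:  min b^T y  s.t.  A^T y >= c,  y >= 0.

So the dual LP is:
  minimize  5y1 + 12y2 + 26y3
  subject to:
    y1 + 2y3 >= 2
    y2 + 3y3 >= 5
    y1, y2, y3 >= 0

Solving the primal: x* = (0, 8.6667).
  primal value c^T x* = 43.3333.
Solving the dual: y* = (0, 0, 1.6667).
  dual value b^T y* = 43.3333.
Strong duality: c^T x* = b^T y*. Confirmed.

43.3333


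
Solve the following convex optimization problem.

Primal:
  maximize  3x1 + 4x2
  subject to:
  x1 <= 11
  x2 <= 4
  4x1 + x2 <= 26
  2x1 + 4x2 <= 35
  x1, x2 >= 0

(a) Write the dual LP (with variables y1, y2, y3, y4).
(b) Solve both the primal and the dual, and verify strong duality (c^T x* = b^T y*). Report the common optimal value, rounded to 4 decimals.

The standard primal-dual pair for 'max c^T x s.t. A x <= b, x >= 0' is:
  Dual:  min b^T y  s.t.  A^T y >= c,  y >= 0.

So the dual LP is:
  minimize  11y1 + 4y2 + 26y3 + 35y4
  subject to:
    y1 + 4y3 + 2y4 >= 3
    y2 + y3 + 4y4 >= 4
    y1, y2, y3, y4 >= 0

Solving the primal: x* = (5.5, 4).
  primal value c^T x* = 32.5.
Solving the dual: y* = (0, 3.25, 0.75, 0).
  dual value b^T y* = 32.5.
Strong duality: c^T x* = b^T y*. Confirmed.

32.5


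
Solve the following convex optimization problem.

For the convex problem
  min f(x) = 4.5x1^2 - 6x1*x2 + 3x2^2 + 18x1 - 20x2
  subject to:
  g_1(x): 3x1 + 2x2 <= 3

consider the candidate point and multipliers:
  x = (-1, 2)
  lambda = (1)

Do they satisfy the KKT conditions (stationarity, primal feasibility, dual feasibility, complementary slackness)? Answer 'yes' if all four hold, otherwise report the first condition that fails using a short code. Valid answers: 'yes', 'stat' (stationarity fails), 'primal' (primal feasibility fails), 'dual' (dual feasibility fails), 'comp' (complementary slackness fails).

Gradient of f: grad f(x) = Q x + c = (-3, -2)
Constraint values g_i(x) = a_i^T x - b_i:
  g_1((-1, 2)) = -2
Stationarity residual: grad f(x) + sum_i lambda_i a_i = (0, 0)
  -> stationarity OK
Primal feasibility (all g_i <= 0): OK
Dual feasibility (all lambda_i >= 0): OK
Complementary slackness (lambda_i * g_i(x) = 0 for all i): FAILS

Verdict: the first failing condition is complementary_slackness -> comp.

comp


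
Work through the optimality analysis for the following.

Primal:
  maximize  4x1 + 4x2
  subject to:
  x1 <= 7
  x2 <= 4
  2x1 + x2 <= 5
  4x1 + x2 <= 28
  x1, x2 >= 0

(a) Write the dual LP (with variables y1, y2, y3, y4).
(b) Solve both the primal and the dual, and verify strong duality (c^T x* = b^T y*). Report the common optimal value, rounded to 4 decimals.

The standard primal-dual pair for 'max c^T x s.t. A x <= b, x >= 0' is:
  Dual:  min b^T y  s.t.  A^T y >= c,  y >= 0.

So the dual LP is:
  minimize  7y1 + 4y2 + 5y3 + 28y4
  subject to:
    y1 + 2y3 + 4y4 >= 4
    y2 + y3 + y4 >= 4
    y1, y2, y3, y4 >= 0

Solving the primal: x* = (0.5, 4).
  primal value c^T x* = 18.
Solving the dual: y* = (0, 2, 2, 0).
  dual value b^T y* = 18.
Strong duality: c^T x* = b^T y*. Confirmed.

18


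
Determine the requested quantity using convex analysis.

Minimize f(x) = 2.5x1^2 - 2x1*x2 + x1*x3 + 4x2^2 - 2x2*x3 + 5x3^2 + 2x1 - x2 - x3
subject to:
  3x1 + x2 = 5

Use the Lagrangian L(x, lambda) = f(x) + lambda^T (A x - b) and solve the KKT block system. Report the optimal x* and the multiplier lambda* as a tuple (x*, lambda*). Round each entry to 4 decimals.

Form the Lagrangian:
  L(x, lambda) = (1/2) x^T Q x + c^T x + lambda^T (A x - b)
Stationarity (grad_x L = 0): Q x + c + A^T lambda = 0.
Primal feasibility: A x = b.

This gives the KKT block system:
  [ Q   A^T ] [ x     ]   [-c ]
  [ A    0  ] [ lambda ] = [ b ]

Solving the linear system:
  x*      = (1.3948, 0.8157, 0.1237)
  lambda* = (-2.4887)
  f(x*)   = 7.1468

x* = (1.3948, 0.8157, 0.1237), lambda* = (-2.4887)


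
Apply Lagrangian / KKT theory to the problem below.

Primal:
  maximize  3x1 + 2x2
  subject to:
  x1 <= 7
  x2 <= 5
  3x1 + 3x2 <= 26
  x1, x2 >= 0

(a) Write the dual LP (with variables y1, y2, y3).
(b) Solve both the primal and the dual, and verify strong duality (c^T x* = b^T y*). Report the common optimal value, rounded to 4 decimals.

The standard primal-dual pair for 'max c^T x s.t. A x <= b, x >= 0' is:
  Dual:  min b^T y  s.t.  A^T y >= c,  y >= 0.

So the dual LP is:
  minimize  7y1 + 5y2 + 26y3
  subject to:
    y1 + 3y3 >= 3
    y2 + 3y3 >= 2
    y1, y2, y3 >= 0

Solving the primal: x* = (7, 1.6667).
  primal value c^T x* = 24.3333.
Solving the dual: y* = (1, 0, 0.6667).
  dual value b^T y* = 24.3333.
Strong duality: c^T x* = b^T y*. Confirmed.

24.3333


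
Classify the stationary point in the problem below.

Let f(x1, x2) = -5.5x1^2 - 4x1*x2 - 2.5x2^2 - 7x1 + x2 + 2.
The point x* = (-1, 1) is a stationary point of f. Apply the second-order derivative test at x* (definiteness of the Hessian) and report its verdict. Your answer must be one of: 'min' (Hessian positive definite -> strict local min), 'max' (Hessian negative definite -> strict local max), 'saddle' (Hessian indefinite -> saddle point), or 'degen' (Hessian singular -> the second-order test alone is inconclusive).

Compute the Hessian H = grad^2 f:
  H = [[-11, -4], [-4, -5]]
Verify stationarity: grad f(x*) = H x* + g = (0, 0).
Eigenvalues of H: -13, -3.
Both eigenvalues < 0, so H is negative definite -> x* is a strict local max.

max


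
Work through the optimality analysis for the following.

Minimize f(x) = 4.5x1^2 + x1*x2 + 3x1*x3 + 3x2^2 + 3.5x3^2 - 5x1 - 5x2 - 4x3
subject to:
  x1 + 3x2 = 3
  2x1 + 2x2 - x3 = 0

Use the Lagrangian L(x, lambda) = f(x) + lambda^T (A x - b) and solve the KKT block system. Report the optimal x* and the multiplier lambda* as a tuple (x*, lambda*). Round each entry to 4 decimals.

Form the Lagrangian:
  L(x, lambda) = (1/2) x^T Q x + c^T x + lambda^T (A x - b)
Stationarity (grad_x L = 0): Q x + c + A^T lambda = 0.
Primal feasibility: A x = b.

This gives the KKT block system:
  [ Q   A^T ] [ x     ]   [-c ]
  [ A    0  ] [ lambda ] = [ b ]

Solving the linear system:
  x*      = (-0.5094, 1.1698, 1.3208)
  lambda* = (-2.9811, 3.717)
  f(x*)   = 0.1792

x* = (-0.5094, 1.1698, 1.3208), lambda* = (-2.9811, 3.717)


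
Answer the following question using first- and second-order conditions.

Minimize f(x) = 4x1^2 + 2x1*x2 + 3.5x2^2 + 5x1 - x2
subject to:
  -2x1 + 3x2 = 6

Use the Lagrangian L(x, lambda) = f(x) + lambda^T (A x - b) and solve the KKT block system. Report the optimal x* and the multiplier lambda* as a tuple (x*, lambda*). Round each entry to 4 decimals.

Form the Lagrangian:
  L(x, lambda) = (1/2) x^T Q x + c^T x + lambda^T (A x - b)
Stationarity (grad_x L = 0): Q x + c + A^T lambda = 0.
Primal feasibility: A x = b.

This gives the KKT block system:
  [ Q   A^T ] [ x     ]   [-c ]
  [ A    0  ] [ lambda ] = [ b ]

Solving the linear system:
  x*      = (-1.2823, 1.1452)
  lambda* = (-1.4839)
  f(x*)   = 0.6734

x* = (-1.2823, 1.1452), lambda* = (-1.4839)


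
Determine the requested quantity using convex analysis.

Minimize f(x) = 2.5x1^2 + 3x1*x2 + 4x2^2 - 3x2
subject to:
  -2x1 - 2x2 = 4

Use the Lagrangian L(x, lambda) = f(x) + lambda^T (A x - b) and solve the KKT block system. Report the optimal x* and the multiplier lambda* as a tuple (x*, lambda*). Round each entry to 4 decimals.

Form the Lagrangian:
  L(x, lambda) = (1/2) x^T Q x + c^T x + lambda^T (A x - b)
Stationarity (grad_x L = 0): Q x + c + A^T lambda = 0.
Primal feasibility: A x = b.

This gives the KKT block system:
  [ Q   A^T ] [ x     ]   [-c ]
  [ A    0  ] [ lambda ] = [ b ]

Solving the linear system:
  x*      = (-1.8571, -0.1429)
  lambda* = (-4.8571)
  f(x*)   = 9.9286

x* = (-1.8571, -0.1429), lambda* = (-4.8571)


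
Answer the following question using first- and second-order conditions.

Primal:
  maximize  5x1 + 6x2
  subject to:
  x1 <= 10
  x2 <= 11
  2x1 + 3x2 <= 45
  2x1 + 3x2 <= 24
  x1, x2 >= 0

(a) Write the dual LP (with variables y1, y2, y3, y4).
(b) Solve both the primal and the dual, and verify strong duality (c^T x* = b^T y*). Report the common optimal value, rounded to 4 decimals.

The standard primal-dual pair for 'max c^T x s.t. A x <= b, x >= 0' is:
  Dual:  min b^T y  s.t.  A^T y >= c,  y >= 0.

So the dual LP is:
  minimize  10y1 + 11y2 + 45y3 + 24y4
  subject to:
    y1 + 2y3 + 2y4 >= 5
    y2 + 3y3 + 3y4 >= 6
    y1, y2, y3, y4 >= 0

Solving the primal: x* = (10, 1.3333).
  primal value c^T x* = 58.
Solving the dual: y* = (1, 0, 0, 2).
  dual value b^T y* = 58.
Strong duality: c^T x* = b^T y*. Confirmed.

58


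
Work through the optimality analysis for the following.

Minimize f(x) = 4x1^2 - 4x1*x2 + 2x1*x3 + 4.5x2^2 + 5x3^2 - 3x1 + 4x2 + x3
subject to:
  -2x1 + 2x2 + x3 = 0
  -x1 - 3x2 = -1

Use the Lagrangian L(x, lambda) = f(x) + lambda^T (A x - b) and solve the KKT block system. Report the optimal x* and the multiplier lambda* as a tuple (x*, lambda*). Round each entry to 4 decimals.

Form the Lagrangian:
  L(x, lambda) = (1/2) x^T Q x + c^T x + lambda^T (A x - b)
Stationarity (grad_x L = 0): Q x + c + A^T lambda = 0.
Primal feasibility: A x = b.

This gives the KKT block system:
  [ Q   A^T ] [ x     ]   [-c ]
  [ A    0  ] [ lambda ] = [ b ]

Solving the linear system:
  x*      = (0.2473, 0.2509, -0.0071)
  lambda* = (-1.4233, 0.8074)
  f(x*)   = 0.5309

x* = (0.2473, 0.2509, -0.0071), lambda* = (-1.4233, 0.8074)


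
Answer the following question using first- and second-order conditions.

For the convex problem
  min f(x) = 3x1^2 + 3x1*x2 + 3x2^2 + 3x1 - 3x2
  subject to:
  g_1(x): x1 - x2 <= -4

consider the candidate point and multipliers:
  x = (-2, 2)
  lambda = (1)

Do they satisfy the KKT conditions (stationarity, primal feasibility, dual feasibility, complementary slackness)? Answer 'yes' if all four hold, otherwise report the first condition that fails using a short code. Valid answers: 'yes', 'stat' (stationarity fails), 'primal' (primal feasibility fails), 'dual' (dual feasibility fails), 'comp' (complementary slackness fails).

Gradient of f: grad f(x) = Q x + c = (-3, 3)
Constraint values g_i(x) = a_i^T x - b_i:
  g_1((-2, 2)) = 0
Stationarity residual: grad f(x) + sum_i lambda_i a_i = (-2, 2)
  -> stationarity FAILS
Primal feasibility (all g_i <= 0): OK
Dual feasibility (all lambda_i >= 0): OK
Complementary slackness (lambda_i * g_i(x) = 0 for all i): OK

Verdict: the first failing condition is stationarity -> stat.

stat


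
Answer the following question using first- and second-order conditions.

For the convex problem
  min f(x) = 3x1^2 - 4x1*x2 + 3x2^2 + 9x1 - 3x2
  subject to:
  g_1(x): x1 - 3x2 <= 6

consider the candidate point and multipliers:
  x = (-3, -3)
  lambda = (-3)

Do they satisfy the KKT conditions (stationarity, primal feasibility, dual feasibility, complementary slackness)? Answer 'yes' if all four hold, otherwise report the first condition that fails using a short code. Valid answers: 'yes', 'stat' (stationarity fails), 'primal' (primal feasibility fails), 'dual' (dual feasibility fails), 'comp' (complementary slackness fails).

Gradient of f: grad f(x) = Q x + c = (3, -9)
Constraint values g_i(x) = a_i^T x - b_i:
  g_1((-3, -3)) = 0
Stationarity residual: grad f(x) + sum_i lambda_i a_i = (0, 0)
  -> stationarity OK
Primal feasibility (all g_i <= 0): OK
Dual feasibility (all lambda_i >= 0): FAILS
Complementary slackness (lambda_i * g_i(x) = 0 for all i): OK

Verdict: the first failing condition is dual_feasibility -> dual.

dual


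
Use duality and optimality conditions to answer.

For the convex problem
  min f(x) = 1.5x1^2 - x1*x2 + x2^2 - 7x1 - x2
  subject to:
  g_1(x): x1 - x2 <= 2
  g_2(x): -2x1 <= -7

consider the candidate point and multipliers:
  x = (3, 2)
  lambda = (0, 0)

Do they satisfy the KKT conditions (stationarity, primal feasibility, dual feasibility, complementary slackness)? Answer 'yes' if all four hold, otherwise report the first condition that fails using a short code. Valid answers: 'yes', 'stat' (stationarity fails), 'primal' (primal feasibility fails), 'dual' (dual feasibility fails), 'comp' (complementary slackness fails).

Gradient of f: grad f(x) = Q x + c = (0, 0)
Constraint values g_i(x) = a_i^T x - b_i:
  g_1((3, 2)) = -1
  g_2((3, 2)) = 1
Stationarity residual: grad f(x) + sum_i lambda_i a_i = (0, 0)
  -> stationarity OK
Primal feasibility (all g_i <= 0): FAILS
Dual feasibility (all lambda_i >= 0): OK
Complementary slackness (lambda_i * g_i(x) = 0 for all i): OK

Verdict: the first failing condition is primal_feasibility -> primal.

primal


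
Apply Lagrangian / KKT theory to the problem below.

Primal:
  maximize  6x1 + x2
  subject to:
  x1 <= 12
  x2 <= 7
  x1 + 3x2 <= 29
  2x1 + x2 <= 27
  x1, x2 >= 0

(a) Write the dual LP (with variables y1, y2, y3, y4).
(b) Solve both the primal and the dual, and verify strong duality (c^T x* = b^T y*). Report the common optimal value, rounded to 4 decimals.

The standard primal-dual pair for 'max c^T x s.t. A x <= b, x >= 0' is:
  Dual:  min b^T y  s.t.  A^T y >= c,  y >= 0.

So the dual LP is:
  minimize  12y1 + 7y2 + 29y3 + 27y4
  subject to:
    y1 + y3 + 2y4 >= 6
    y2 + 3y3 + y4 >= 1
    y1, y2, y3, y4 >= 0

Solving the primal: x* = (12, 3).
  primal value c^T x* = 75.
Solving the dual: y* = (4, 0, 0, 1).
  dual value b^T y* = 75.
Strong duality: c^T x* = b^T y*. Confirmed.

75


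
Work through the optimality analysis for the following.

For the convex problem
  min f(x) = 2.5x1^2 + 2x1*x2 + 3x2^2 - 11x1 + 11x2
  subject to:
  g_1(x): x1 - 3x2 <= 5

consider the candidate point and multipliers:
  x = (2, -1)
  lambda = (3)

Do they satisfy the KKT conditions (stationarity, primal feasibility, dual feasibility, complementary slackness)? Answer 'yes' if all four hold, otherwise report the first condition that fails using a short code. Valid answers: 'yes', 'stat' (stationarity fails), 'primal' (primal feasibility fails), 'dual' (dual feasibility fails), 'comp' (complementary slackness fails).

Gradient of f: grad f(x) = Q x + c = (-3, 9)
Constraint values g_i(x) = a_i^T x - b_i:
  g_1((2, -1)) = 0
Stationarity residual: grad f(x) + sum_i lambda_i a_i = (0, 0)
  -> stationarity OK
Primal feasibility (all g_i <= 0): OK
Dual feasibility (all lambda_i >= 0): OK
Complementary slackness (lambda_i * g_i(x) = 0 for all i): OK

Verdict: yes, KKT holds.

yes


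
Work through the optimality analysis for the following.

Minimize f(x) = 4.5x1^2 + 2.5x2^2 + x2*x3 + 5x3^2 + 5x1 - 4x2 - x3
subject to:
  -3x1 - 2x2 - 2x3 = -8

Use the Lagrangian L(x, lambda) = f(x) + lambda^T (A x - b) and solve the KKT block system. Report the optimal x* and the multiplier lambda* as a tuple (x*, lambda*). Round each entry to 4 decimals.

Form the Lagrangian:
  L(x, lambda) = (1/2) x^T Q x + c^T x + lambda^T (A x - b)
Stationarity (grad_x L = 0): Q x + c + A^T lambda = 0.
Primal feasibility: A x = b.

This gives the KKT block system:
  [ Q   A^T ] [ x     ]   [-c ]
  [ A    0  ] [ lambda ] = [ b ]

Solving the linear system:
  x*      = (0.7437, 2.2277, 0.6568)
  lambda* = (3.8977)
  f(x*)   = 12.6661

x* = (0.7437, 2.2277, 0.6568), lambda* = (3.8977)


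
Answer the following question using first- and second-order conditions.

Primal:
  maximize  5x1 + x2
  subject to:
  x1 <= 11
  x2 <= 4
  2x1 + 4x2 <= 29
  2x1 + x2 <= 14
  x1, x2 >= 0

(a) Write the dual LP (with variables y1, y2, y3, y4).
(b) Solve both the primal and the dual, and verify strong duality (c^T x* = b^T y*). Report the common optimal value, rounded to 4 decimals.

The standard primal-dual pair for 'max c^T x s.t. A x <= b, x >= 0' is:
  Dual:  min b^T y  s.t.  A^T y >= c,  y >= 0.

So the dual LP is:
  minimize  11y1 + 4y2 + 29y3 + 14y4
  subject to:
    y1 + 2y3 + 2y4 >= 5
    y2 + 4y3 + y4 >= 1
    y1, y2, y3, y4 >= 0

Solving the primal: x* = (7, 0).
  primal value c^T x* = 35.
Solving the dual: y* = (0, 0, 0, 2.5).
  dual value b^T y* = 35.
Strong duality: c^T x* = b^T y*. Confirmed.

35


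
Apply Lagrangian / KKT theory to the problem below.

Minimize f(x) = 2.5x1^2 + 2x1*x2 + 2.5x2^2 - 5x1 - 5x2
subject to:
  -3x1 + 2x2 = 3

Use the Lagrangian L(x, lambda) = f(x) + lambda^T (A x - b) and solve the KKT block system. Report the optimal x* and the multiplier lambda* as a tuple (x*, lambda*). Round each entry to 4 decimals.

Form the Lagrangian:
  L(x, lambda) = (1/2) x^T Q x + c^T x + lambda^T (A x - b)
Stationarity (grad_x L = 0): Q x + c + A^T lambda = 0.
Primal feasibility: A x = b.

This gives the KKT block system:
  [ Q   A^T ] [ x     ]   [-c ]
  [ A    0  ] [ lambda ] = [ b ]

Solving the linear system:
  x*      = (-0.0787, 1.382)
  lambda* = (-0.8764)
  f(x*)   = -1.9438

x* = (-0.0787, 1.382), lambda* = (-0.8764)


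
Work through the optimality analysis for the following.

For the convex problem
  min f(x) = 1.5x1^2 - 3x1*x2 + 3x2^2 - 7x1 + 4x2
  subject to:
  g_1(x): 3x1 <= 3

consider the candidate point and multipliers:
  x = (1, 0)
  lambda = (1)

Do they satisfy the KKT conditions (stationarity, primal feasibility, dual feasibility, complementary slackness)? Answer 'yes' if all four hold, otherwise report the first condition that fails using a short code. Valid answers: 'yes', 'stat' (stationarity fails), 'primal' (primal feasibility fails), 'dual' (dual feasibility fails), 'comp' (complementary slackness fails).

Gradient of f: grad f(x) = Q x + c = (-4, 1)
Constraint values g_i(x) = a_i^T x - b_i:
  g_1((1, 0)) = 0
Stationarity residual: grad f(x) + sum_i lambda_i a_i = (-1, 1)
  -> stationarity FAILS
Primal feasibility (all g_i <= 0): OK
Dual feasibility (all lambda_i >= 0): OK
Complementary slackness (lambda_i * g_i(x) = 0 for all i): OK

Verdict: the first failing condition is stationarity -> stat.

stat


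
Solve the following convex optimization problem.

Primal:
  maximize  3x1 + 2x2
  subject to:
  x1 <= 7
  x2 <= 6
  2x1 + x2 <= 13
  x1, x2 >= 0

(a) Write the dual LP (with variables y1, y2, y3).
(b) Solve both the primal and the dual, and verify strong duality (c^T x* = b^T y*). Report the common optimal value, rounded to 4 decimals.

The standard primal-dual pair for 'max c^T x s.t. A x <= b, x >= 0' is:
  Dual:  min b^T y  s.t.  A^T y >= c,  y >= 0.

So the dual LP is:
  minimize  7y1 + 6y2 + 13y3
  subject to:
    y1 + 2y3 >= 3
    y2 + y3 >= 2
    y1, y2, y3 >= 0

Solving the primal: x* = (3.5, 6).
  primal value c^T x* = 22.5.
Solving the dual: y* = (0, 0.5, 1.5).
  dual value b^T y* = 22.5.
Strong duality: c^T x* = b^T y*. Confirmed.

22.5


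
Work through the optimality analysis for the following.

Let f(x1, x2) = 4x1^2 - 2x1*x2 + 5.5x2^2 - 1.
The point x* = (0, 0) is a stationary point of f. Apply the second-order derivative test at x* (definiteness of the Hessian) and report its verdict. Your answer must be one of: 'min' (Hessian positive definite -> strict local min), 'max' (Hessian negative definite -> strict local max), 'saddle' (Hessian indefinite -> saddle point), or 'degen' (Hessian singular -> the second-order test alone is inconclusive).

Compute the Hessian H = grad^2 f:
  H = [[8, -2], [-2, 11]]
Verify stationarity: grad f(x*) = H x* + g = (0, 0).
Eigenvalues of H: 7, 12.
Both eigenvalues > 0, so H is positive definite -> x* is a strict local min.

min


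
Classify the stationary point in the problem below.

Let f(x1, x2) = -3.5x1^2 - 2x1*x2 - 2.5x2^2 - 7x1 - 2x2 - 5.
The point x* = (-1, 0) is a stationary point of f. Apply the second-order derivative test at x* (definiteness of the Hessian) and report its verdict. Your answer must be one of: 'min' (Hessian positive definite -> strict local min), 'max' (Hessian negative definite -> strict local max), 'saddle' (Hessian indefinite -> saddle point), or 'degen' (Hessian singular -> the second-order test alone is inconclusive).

Compute the Hessian H = grad^2 f:
  H = [[-7, -2], [-2, -5]]
Verify stationarity: grad f(x*) = H x* + g = (0, 0).
Eigenvalues of H: -8.2361, -3.7639.
Both eigenvalues < 0, so H is negative definite -> x* is a strict local max.

max


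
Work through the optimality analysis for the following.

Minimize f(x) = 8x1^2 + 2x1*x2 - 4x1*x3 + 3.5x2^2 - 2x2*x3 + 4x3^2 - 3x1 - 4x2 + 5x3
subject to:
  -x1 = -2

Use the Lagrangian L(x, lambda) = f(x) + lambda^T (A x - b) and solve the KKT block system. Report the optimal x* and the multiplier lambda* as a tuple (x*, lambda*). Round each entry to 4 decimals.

Form the Lagrangian:
  L(x, lambda) = (1/2) x^T Q x + c^T x + lambda^T (A x - b)
Stationarity (grad_x L = 0): Q x + c + A^T lambda = 0.
Primal feasibility: A x = b.

This gives the KKT block system:
  [ Q   A^T ] [ x     ]   [-c ]
  [ A    0  ] [ lambda ] = [ b ]

Solving the linear system:
  x*      = (2, 0.1154, 0.4038)
  lambda* = (27.6154)
  f(x*)   = 25.3942

x* = (2, 0.1154, 0.4038), lambda* = (27.6154)


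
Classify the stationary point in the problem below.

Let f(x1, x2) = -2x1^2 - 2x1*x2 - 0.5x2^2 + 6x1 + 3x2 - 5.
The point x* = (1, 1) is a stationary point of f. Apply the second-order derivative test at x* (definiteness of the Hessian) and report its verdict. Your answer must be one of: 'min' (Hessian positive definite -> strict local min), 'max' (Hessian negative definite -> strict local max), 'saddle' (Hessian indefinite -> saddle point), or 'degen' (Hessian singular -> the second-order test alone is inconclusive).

Compute the Hessian H = grad^2 f:
  H = [[-4, -2], [-2, -1]]
Verify stationarity: grad f(x*) = H x* + g = (0, 0).
Eigenvalues of H: -5, 0.
H has a zero eigenvalue (singular; negative semidefinite but not definite), so H is neither positive definite, negative definite, nor indefinite. The second-order test alone is inconclusive -> degen.
(Indeed, f is constant along the null direction of H through x*, so x* is not a strict local extremum.)

degen
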